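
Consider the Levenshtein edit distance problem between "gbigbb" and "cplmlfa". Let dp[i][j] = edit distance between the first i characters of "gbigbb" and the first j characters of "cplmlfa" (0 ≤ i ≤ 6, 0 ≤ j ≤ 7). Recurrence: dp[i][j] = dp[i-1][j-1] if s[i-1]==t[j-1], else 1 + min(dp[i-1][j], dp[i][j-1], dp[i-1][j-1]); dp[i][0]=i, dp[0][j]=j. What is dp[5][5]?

   ''  c  p  l  m  l  f  a
''  0  1  2  3  4  5  6  7
 g  1  1  2  3  4  5  6  7
 b  2  2  2  3  4  5  6  7
 i  3  3  3  3  4  5  6  7
 g  4  4  4  4  4  5  6  7
 b  5  5  5  5  5  5  6  7
 b  6  6  6  6  6  6  6  7

5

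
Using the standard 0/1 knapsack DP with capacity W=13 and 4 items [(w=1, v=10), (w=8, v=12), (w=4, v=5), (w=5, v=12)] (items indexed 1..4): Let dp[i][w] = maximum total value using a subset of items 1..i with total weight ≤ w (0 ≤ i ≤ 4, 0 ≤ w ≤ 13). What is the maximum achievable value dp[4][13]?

i\w   0   1   2   3   4   5   6   7   8   9  10  11  12  13
  0   0   0   0   0   0   0   0   0   0   0   0   0   0   0
  1   0  10  10  10  10  10  10  10  10  10  10  10  10  10
  2   0  10  10  10  10  10  10  10  12  22  22  22  22  22
  3   0  10  10  10  10  15  15  15  15  22  22  22  22  27
  4   0  10  10  10  10  15  22  22  22  22  27  27  27  27

27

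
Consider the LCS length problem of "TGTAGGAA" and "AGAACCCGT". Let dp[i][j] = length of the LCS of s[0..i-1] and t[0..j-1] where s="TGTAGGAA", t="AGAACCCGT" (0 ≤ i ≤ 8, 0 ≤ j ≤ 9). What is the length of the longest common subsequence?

4

   ''  A  G  A  A  C  C  C  G  T
''  0  0  0  0  0  0  0  0  0  0
 T  0  0  0  0  0  0  0  0  0  1
 G  0  0  1  1  1  1  1  1  1  1
 T  0  0  1  1  1  1  1  1  1  2
 A  0  1  1  2  2  2  2  2  2  2
 G  0  1  2  2  2  2  2  2  3  3
 G  0  1  2  2  2  2  2  2  3  3
 A  0  1  2  3  3  3  3  3  3  3
 A  0  1  2  3  4  4  4  4  4  4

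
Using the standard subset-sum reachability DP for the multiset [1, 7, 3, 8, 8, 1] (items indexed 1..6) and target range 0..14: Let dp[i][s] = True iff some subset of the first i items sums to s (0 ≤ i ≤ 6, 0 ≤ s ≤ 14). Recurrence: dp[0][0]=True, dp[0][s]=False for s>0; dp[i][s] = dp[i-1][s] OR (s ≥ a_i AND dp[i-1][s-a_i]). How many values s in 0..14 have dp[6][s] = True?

i\s   0   1   2   3   4   5   6   7   8   9  10  11  12  13  14
  0   T   F   F   F   F   F   F   F   F   F   F   F   F   F   F
  1   T   T   F   F   F   F   F   F   F   F   F   F   F   F   F
  2   T   T   F   F   F   F   F   T   T   F   F   F   F   F   F
  3   T   T   F   T   T   F   F   T   T   F   T   T   F   F   F
  4   T   T   F   T   T   F   F   T   T   T   T   T   T   F   F
  5   T   T   F   T   T   F   F   T   T   T   T   T   T   F   F
  6   T   T   T   T   T   T   F   T   T   T   T   T   T   T   F

13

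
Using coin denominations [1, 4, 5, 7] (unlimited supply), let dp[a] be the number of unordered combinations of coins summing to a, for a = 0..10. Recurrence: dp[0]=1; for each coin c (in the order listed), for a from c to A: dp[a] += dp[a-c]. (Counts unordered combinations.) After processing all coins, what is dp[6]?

after  coin     0     1     2     3     4     5     6     7     8     9    10
          1     1     1     1     1     1     1     1     1     1     1     1
          4     1     1     1     1     2     2     2     2     3     3     3
          5     1     1     1     1     2     3     3     3     4     5     6
          7     1     1     1     1     2     3     3     4     5     6     7

3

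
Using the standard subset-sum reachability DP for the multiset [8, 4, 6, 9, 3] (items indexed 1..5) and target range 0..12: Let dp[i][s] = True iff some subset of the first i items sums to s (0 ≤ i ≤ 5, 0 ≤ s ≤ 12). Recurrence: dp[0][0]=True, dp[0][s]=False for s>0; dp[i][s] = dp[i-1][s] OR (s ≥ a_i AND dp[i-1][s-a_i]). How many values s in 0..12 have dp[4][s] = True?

7

i\s   0   1   2   3   4   5   6   7   8   9  10  11  12
  0   T   F   F   F   F   F   F   F   F   F   F   F   F
  1   T   F   F   F   F   F   F   F   T   F   F   F   F
  2   T   F   F   F   T   F   F   F   T   F   F   F   T
  3   T   F   F   F   T   F   T   F   T   F   T   F   T
  4   T   F   F   F   T   F   T   F   T   T   T   F   T
  5   T   F   F   T   T   F   T   T   T   T   T   T   T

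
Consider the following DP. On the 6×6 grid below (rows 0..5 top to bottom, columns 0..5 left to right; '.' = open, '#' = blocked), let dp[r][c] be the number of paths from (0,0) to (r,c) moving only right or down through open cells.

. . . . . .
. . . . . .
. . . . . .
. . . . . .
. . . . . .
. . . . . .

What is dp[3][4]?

35

r\c   0   1   2   3   4   5
  0   1   1   1   1   1   1
  1   1   2   3   4   5   6
  2   1   3   6  10  15  21
  3   1   4  10  20  35  56
  4   1   5  15  35  70 126
  5   1   6  21  56 126 252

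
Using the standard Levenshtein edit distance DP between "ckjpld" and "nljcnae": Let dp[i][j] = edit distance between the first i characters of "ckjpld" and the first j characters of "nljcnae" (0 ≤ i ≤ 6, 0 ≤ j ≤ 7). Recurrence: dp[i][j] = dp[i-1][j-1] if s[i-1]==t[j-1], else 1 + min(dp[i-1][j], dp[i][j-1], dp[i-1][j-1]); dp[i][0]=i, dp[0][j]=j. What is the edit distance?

   ''  n  l  j  c  n  a  e
''  0  1  2  3  4  5  6  7
 c  1  1  2  3  3  4  5  6
 k  2  2  2  3  4  4  5  6
 j  3  3  3  2  3  4  5  6
 p  4  4  4  3  3  4  5  6
 l  5  5  4  4  4  4  5  6
 d  6  6  5  5  5  5  5  6

6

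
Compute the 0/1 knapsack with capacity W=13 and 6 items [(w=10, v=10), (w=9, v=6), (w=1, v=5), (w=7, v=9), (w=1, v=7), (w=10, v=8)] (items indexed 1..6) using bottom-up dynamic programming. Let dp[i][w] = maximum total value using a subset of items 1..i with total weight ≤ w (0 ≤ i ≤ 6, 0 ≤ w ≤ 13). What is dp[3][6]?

5

i\w   0   1   2   3   4   5   6   7   8   9  10  11  12  13
  0   0   0   0   0   0   0   0   0   0   0   0   0   0   0
  1   0   0   0   0   0   0   0   0   0   0  10  10  10  10
  2   0   0   0   0   0   0   0   0   0   6  10  10  10  10
  3   0   5   5   5   5   5   5   5   5   6  11  15  15  15
  4   0   5   5   5   5   5   5   9  14  14  14  15  15  15
  5   0   7  12  12  12  12  12  12  16  21  21  21  22  22
  6   0   7  12  12  12  12  12  12  16  21  21  21  22  22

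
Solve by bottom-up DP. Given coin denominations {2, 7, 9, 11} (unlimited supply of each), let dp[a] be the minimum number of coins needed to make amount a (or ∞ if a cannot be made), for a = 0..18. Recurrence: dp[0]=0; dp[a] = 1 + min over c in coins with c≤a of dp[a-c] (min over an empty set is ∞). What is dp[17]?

4

 a  0  1  2  3  4  5  6  7  8  9 10 11 12 13 14 15 16 17 18
dp  0  -  1  -  2  -  3  1  4  1  5  1  6  2  2  3  2  4  2
(- denotes ∞ / unreachable)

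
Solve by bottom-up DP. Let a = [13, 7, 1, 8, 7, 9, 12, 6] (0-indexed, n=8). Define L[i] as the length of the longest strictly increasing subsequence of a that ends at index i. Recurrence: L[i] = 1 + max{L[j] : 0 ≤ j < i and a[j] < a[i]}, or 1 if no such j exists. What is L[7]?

   i    0    1    2    3    4    5    6    7
a[i]   13    7    1    8    7    9   12    6
L[i]    1    1    1    2    2    3    4    2

2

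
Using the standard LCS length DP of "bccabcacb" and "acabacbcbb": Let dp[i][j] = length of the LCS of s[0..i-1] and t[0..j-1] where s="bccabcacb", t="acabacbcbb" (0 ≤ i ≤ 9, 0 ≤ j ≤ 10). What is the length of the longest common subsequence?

   ''  a  c  a  b  a  c  b  c  b  b
''  0  0  0  0  0  0  0  0  0  0  0
 b  0  0  0  0  1  1  1  1  1  1  1
 c  0  0  1  1  1  1  2  2  2  2  2
 c  0  0  1  1  1  1  2  2  3  3  3
 a  0  1  1  2  2  2  2  2  3  3  3
 b  0  1  1  2  3  3  3  3  3  4  4
 c  0  1  2  2  3  3  4  4  4  4  4
 a  0  1  2  3  3  4  4  4  4  4  4
 c  0  1  2  3  3  4  5  5  5  5  5
 b  0  1  2  3  4  4  5  6  6  6  6

6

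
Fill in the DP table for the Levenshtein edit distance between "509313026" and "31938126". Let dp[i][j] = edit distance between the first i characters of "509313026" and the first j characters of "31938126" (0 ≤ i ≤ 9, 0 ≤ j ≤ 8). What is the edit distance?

5

   ''  3  1  9  3  8  1  2  6
''  0  1  2  3  4  5  6  7  8
 5  1  1  2  3  4  5  6  7  8
 0  2  2  2  3  4  5  6  7  8
 9  3  3  3  2  3  4  5  6  7
 3  4  3  4  3  2  3  4  5  6
 1  5  4  3  4  3  3  3  4  5
 3  6  5  4  4  4  4  4  4  5
 0  7  6  5  5  5  5  5  5  5
 2  8  7  6  6  6  6  6  5  6
 6  9  8  7  7  7  7  7  6  5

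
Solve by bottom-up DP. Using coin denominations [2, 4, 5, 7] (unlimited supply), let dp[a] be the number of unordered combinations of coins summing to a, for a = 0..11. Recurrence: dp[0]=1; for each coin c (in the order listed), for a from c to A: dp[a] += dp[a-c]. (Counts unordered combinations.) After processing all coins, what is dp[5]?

1

after  coin     0     1     2     3     4     5     6     7     8     9    10    11
          2     1     0     1     0     1     0     1     0     1     0     1     0
          4     1     0     1     0     2     0     2     0     3     0     3     0
          5     1     0     1     0     2     1     2     1     3     2     4     2
          7     1     0     1     0     2     1     2     2     3     3     4     4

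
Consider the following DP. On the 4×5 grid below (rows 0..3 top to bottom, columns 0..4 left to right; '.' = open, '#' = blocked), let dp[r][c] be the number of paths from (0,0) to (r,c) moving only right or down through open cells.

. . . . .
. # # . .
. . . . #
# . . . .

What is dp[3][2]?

2

r\c   0   1   2   3   4
  0   1   1   1   1   1
  1   1   0   0   1   2
  2   1   1   1   2   0
  3   0   1   2   4   4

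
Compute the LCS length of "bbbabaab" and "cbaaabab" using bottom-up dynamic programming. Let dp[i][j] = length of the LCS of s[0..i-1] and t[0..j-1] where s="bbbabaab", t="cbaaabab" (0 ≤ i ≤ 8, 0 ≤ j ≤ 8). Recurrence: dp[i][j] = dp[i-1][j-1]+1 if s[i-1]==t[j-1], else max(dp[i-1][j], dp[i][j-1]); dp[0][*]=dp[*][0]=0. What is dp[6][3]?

2

   ''  c  b  a  a  a  b  a  b
''  0  0  0  0  0  0  0  0  0
 b  0  0  1  1  1  1  1  1  1
 b  0  0  1  1  1  1  2  2  2
 b  0  0  1  1  1  1  2  2  3
 a  0  0  1  2  2  2  2  3  3
 b  0  0  1  2  2  2  3  3  4
 a  0  0  1  2  3  3  3  4  4
 a  0  0  1  2  3  4  4  4  4
 b  0  0  1  2  3  4  5  5  5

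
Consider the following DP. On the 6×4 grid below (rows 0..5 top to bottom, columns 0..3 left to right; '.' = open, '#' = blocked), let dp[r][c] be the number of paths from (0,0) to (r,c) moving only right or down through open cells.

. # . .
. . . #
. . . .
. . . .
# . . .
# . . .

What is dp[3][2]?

6

r\c   0   1   2   3
  0   1   0   0   0
  1   1   1   1   0
  2   1   2   3   3
  3   1   3   6   9
  4   0   3   9  18
  5   0   3  12  30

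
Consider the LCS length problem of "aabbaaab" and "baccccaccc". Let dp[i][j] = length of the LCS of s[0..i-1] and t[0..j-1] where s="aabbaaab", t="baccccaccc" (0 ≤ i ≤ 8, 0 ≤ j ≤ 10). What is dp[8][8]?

3

   ''  b  a  c  c  c  c  a  c  c  c
''  0  0  0  0  0  0  0  0  0  0  0
 a  0  0  1  1  1  1  1  1  1  1  1
 a  0  0  1  1  1  1  1  2  2  2  2
 b  0  1  1  1  1  1  1  2  2  2  2
 b  0  1  1  1  1  1  1  2  2  2  2
 a  0  1  2  2  2  2  2  2  2  2  2
 a  0  1  2  2  2  2  2  3  3  3  3
 a  0  1  2  2  2  2  2  3  3  3  3
 b  0  1  2  2  2  2  2  3  3  3  3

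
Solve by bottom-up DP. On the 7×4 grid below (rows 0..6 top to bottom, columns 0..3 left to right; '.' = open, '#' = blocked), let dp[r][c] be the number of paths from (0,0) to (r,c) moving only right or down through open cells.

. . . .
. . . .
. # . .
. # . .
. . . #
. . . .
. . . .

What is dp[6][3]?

15

r\c   0   1   2   3
  0   1   1   1   1
  1   1   2   3   4
  2   1   0   3   7
  3   1   0   3  10
  4   1   1   4   0
  5   1   2   6   6
  6   1   3   9  15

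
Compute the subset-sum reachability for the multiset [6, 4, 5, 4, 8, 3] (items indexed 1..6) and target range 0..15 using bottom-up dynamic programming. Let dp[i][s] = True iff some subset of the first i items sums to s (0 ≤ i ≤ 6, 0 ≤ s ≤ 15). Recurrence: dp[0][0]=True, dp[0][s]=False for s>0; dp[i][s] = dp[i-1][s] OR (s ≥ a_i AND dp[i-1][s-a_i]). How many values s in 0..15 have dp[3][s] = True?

i\s   0   1   2   3   4   5   6   7   8   9  10  11  12  13  14  15
  0   T   F   F   F   F   F   F   F   F   F   F   F   F   F   F   F
  1   T   F   F   F   F   F   T   F   F   F   F   F   F   F   F   F
  2   T   F   F   F   T   F   T   F   F   F   T   F   F   F   F   F
  3   T   F   F   F   T   T   T   F   F   T   T   T   F   F   F   T
  4   T   F   F   F   T   T   T   F   T   T   T   T   F   T   T   T
  5   T   F   F   F   T   T   T   F   T   T   T   T   T   T   T   T
  6   T   F   F   T   T   T   T   T   T   T   T   T   T   T   T   T

8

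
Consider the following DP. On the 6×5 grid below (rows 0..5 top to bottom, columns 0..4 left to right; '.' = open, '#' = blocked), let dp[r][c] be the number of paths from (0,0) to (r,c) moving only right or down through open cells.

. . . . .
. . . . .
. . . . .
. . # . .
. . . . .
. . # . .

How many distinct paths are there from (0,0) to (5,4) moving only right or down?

r\c   0   1   2   3   4
  0   1   1   1   1   1
  1   1   2   3   4   5
  2   1   3   6  10  15
  3   1   4   0  10  25
  4   1   5   5  15  40
  5   1   6   0  15  55

55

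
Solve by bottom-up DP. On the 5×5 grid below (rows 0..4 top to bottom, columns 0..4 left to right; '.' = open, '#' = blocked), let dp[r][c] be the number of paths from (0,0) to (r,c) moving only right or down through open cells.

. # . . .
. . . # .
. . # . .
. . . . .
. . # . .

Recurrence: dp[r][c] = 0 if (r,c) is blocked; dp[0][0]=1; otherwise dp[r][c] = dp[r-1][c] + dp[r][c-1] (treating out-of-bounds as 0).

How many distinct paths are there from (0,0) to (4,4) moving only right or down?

r\c   0   1   2   3   4
  0   1   0   0   0   0
  1   1   1   1   0   0
  2   1   2   0   0   0
  3   1   3   3   3   3
  4   1   4   0   3   6

6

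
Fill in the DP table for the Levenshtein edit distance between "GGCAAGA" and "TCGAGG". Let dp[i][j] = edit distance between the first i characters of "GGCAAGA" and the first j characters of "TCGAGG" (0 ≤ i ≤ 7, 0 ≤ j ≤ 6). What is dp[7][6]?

4

   ''  T  C  G  A  G  G
''  0  1  2  3  4  5  6
 G  1  1  2  2  3  4  5
 G  2  2  2  2  3  3  4
 C  3  3  2  3  3  4  4
 A  4  4  3  3  3  4  5
 A  5  5  4  4  3  4  5
 G  6  6  5  4  4  3  4
 A  7  7  6  5  4  4  4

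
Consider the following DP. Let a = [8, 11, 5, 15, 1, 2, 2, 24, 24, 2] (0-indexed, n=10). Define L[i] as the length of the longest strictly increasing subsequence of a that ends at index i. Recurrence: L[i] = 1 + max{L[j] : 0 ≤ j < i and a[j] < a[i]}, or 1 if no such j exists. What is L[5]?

2

   i    0    1    2    3    4    5    6    7    8    9
a[i]    8   11    5   15    1    2    2   24   24    2
L[i]    1    2    1    3    1    2    2    4    4    2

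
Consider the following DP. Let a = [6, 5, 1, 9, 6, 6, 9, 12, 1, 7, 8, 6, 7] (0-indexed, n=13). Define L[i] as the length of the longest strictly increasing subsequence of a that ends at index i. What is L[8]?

   i    0    1    2    3    4    5    6    7    8    9   10   11   12
a[i]    6    5    1    9    6    6    9   12    1    7    8    6    7
L[i]    1    1    1    2    2    2    3    4    1    3    4    2    3

1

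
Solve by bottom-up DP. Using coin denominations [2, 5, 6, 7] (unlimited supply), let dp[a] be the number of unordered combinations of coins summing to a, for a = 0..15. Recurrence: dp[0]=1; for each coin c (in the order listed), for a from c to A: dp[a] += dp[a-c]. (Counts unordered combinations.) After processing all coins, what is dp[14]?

after  coin     0     1     2     3     4     5     6     7     8     9    10    11    12    13    14    15
          2     1     0     1     0     1     0     1     0     1     0     1     0     1     0     1     0
          5     1     0     1     0     1     1     1     1     1     1     2     1     2     1     2     2
          6     1     0     1     0     1     1     2     1     2     1     3     2     4     2     4     3
          7     1     0     1     0     1     1     2     2     2     2     3     3     5     4     6     5

6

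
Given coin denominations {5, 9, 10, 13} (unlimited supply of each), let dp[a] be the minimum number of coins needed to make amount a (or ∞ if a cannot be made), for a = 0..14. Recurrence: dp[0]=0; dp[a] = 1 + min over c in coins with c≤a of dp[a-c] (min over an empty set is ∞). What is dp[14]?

2

 a  0  1  2  3  4  5  6  7  8  9 10 11 12 13 14
dp  0  -  -  -  -  1  -  -  -  1  1  -  -  1  2
(- denotes ∞ / unreachable)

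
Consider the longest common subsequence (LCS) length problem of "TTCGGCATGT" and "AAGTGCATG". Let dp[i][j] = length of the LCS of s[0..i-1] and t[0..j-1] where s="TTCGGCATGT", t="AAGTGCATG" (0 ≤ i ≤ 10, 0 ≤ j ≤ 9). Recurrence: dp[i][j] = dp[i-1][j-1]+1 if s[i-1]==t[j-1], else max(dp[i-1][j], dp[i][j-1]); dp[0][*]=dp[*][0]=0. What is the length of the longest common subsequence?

   ''  A  A  G  T  G  C  A  T  G
''  0  0  0  0  0  0  0  0  0  0
 T  0  0  0  0  1  1  1  1  1  1
 T  0  0  0  0  1  1  1  1  2  2
 C  0  0  0  0  1  1  2  2  2  2
 G  0  0  0  1  1  2  2  2  2  3
 G  0  0  0  1  1  2  2  2  2  3
 C  0  0  0  1  1  2  3  3  3  3
 A  0  1  1  1  1  2  3  4  4  4
 T  0  1  1  1  2  2  3  4  5  5
 G  0  1  1  2  2  3  3  4  5  6
 T  0  1  1  2  3  3  3  4  5  6

6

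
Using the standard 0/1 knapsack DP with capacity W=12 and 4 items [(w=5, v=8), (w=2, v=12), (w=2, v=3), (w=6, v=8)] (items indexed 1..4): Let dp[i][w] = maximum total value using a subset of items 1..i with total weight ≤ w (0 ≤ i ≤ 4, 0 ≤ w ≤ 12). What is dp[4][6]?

15

i\w   0   1   2   3   4   5   6   7   8   9  10  11  12
  0   0   0   0   0   0   0   0   0   0   0   0   0   0
  1   0   0   0   0   0   8   8   8   8   8   8   8   8
  2   0   0  12  12  12  12  12  20  20  20  20  20  20
  3   0   0  12  12  15  15  15  20  20  23  23  23  23
  4   0   0  12  12  15  15  15  20  20  23  23  23  23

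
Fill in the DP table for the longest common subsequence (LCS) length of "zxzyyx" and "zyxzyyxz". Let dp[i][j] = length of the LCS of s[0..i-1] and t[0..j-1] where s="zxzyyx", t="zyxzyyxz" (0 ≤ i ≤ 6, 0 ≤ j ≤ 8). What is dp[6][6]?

   ''  z  y  x  z  y  y  x  z
''  0  0  0  0  0  0  0  0  0
 z  0  1  1  1  1  1  1  1  1
 x  0  1  1  2  2  2  2  2  2
 z  0  1  1  2  3  3  3  3  3
 y  0  1  2  2  3  4  4  4  4
 y  0  1  2  2  3  4  5  5  5
 x  0  1  2  3  3  4  5  6  6

5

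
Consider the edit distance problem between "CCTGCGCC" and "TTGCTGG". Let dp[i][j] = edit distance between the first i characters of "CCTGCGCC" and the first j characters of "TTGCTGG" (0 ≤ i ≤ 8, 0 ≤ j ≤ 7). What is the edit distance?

5

   ''  T  T  G  C  T  G  G
''  0  1  2  3  4  5  6  7
 C  1  1  2  3  3  4  5  6
 C  2  2  2  3  3  4  5  6
 T  3  2  2  3  4  3  4  5
 G  4  3  3  2  3  4  3  4
 C  5  4  4  3  2  3  4  4
 G  6  5  5  4  3  3  3  4
 C  7  6  6  5  4  4  4  4
 C  8  7  7  6  5  5  5  5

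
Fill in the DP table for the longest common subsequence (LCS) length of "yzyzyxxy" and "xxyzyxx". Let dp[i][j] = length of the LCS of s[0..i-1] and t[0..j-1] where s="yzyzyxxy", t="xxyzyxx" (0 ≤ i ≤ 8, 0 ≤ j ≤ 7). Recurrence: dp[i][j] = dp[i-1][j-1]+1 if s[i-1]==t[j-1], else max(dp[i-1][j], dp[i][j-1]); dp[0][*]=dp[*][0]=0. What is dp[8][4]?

3

   ''  x  x  y  z  y  x  x
''  0  0  0  0  0  0  0  0
 y  0  0  0  1  1  1  1  1
 z  0  0  0  1  2  2  2  2
 y  0  0  0  1  2  3  3  3
 z  0  0  0  1  2  3  3  3
 y  0  0  0  1  2  3  3  3
 x  0  1  1  1  2  3  4  4
 x  0  1  2  2  2  3  4  5
 y  0  1  2  3  3  3  4  5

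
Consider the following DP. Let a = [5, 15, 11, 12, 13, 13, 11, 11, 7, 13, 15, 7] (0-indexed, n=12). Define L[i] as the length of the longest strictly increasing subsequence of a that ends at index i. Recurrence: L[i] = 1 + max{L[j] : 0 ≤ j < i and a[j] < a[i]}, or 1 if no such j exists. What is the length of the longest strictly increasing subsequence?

5

   i    0    1    2    3    4    5    6    7    8    9   10   11
a[i]    5   15   11   12   13   13   11   11    7   13   15    7
L[i]    1    2    2    3    4    4    2    2    2    4    5    2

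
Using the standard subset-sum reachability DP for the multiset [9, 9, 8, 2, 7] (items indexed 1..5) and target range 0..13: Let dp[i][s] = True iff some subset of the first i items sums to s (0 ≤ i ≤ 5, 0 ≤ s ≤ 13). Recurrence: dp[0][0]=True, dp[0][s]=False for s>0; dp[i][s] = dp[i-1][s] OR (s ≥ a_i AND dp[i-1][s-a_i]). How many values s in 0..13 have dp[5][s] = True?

i\s   0   1   2   3   4   5   6   7   8   9  10  11  12  13
  0   T   F   F   F   F   F   F   F   F   F   F   F   F   F
  1   T   F   F   F   F   F   F   F   F   T   F   F   F   F
  2   T   F   F   F   F   F   F   F   F   T   F   F   F   F
  3   T   F   F   F   F   F   F   F   T   T   F   F   F   F
  4   T   F   T   F   F   F   F   F   T   T   T   T   F   F
  5   T   F   T   F   F   F   F   T   T   T   T   T   F   F

7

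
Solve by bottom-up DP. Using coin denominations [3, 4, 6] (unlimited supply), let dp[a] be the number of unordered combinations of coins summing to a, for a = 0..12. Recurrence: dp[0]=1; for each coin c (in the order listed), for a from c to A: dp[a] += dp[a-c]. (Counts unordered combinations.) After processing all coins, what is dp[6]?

after  coin     0     1     2     3     4     5     6     7     8     9    10    11    12
          3     1     0     0     1     0     0     1     0     0     1     0     0     1
          4     1     0     0     1     1     0     1     1     1     1     1     1     2
          6     1     0     0     1     1     0     2     1     1     2     2     1     4

2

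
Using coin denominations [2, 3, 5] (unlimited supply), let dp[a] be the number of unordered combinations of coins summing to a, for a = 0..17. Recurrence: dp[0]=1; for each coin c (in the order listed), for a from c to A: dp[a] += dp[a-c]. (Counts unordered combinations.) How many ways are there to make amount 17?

8

after  coin     0     1     2     3     4     5     6     7     8     9    10    11    12    13    14    15    16    17
          2     1     0     1     0     1     0     1     0     1     0     1     0     1     0     1     0     1     0
          3     1     0     1     1     1     1     2     1     2     2     2     2     3     2     3     3     3     3
          5     1     0     1     1     1     2     2     2     3     3     4     4     5     5     6     7     7     8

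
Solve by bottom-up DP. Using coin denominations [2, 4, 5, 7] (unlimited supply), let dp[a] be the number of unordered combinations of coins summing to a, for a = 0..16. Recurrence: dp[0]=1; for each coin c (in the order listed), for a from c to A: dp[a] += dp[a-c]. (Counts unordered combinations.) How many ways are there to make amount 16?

10

after  coin     0     1     2     3     4     5     6     7     8     9    10    11    12    13    14    15    16
          2     1     0     1     0     1     0     1     0     1     0     1     0     1     0     1     0     1
          4     1     0     1     0     2     0     2     0     3     0     3     0     4     0     4     0     5
          5     1     0     1     0     2     1     2     1     3     2     4     2     5     3     6     4     7
          7     1     0     1     0     2     1     2     2     3     3     4     4     6     5     8     7    10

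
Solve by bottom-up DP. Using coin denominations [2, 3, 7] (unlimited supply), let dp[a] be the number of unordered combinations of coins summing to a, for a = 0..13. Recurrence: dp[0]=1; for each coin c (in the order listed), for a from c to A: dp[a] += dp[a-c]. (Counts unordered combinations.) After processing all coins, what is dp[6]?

after  coin     0     1     2     3     4     5     6     7     8     9    10    11    12    13
          2     1     0     1     0     1     0     1     0     1     0     1     0     1     0
          3     1     0     1     1     1     1     2     1     2     2     2     2     3     2
          7     1     0     1     1     1     1     2     2     2     3     3     3     4     4

2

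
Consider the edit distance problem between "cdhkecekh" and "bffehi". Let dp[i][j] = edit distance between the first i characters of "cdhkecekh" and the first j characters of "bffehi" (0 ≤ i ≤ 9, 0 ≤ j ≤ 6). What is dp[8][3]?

8

   ''  b  f  f  e  h  i
''  0  1  2  3  4  5  6
 c  1  1  2  3  4  5  6
 d  2  2  2  3  4  5  6
 h  3  3  3  3  4  4  5
 k  4  4  4  4  4  5  5
 e  5  5  5  5  4  5  6
 c  6  6  6  6  5  5  6
 e  7  7  7  7  6  6  6
 k  8  8  8  8  7  7  7
 h  9  9  9  9  8  7  8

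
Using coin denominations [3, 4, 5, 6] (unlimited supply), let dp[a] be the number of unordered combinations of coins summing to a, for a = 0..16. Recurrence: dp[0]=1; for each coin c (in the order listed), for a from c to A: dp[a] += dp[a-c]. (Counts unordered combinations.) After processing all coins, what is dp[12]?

5

after  coin     0     1     2     3     4     5     6     7     8     9    10    11    12    13    14    15    16
          3     1     0     0     1     0     0     1     0     0     1     0     0     1     0     0     1     0
          4     1     0     0     1     1     0     1     1     1     1     1     1     2     1     1     2     2
          5     1     0     0     1     1     1     1     1     2     2     2     2     3     3     3     4     4
          6     1     0     0     1     1     1     2     1     2     3     3     3     5     4     5     7     7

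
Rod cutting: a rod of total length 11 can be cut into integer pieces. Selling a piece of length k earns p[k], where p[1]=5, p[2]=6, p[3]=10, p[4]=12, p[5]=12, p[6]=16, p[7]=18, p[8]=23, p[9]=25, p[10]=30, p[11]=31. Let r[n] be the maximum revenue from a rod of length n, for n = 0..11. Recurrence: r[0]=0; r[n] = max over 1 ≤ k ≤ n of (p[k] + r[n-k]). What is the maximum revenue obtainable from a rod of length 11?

55

   n    0    1    2    3    4    5    6    7    8    9   10   11
r[n]    0    5   10   15   20   25   30   35   40   45   50   55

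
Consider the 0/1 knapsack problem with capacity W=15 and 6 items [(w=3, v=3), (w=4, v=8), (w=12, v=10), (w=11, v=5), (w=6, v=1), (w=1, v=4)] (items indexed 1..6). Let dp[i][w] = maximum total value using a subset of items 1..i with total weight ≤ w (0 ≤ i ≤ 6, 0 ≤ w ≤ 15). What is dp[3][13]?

11

i\w   0   1   2   3   4   5   6   7   8   9  10  11  12  13  14  15
  0   0   0   0   0   0   0   0   0   0   0   0   0   0   0   0   0
  1   0   0   0   3   3   3   3   3   3   3   3   3   3   3   3   3
  2   0   0   0   3   8   8   8  11  11  11  11  11  11  11  11  11
  3   0   0   0   3   8   8   8  11  11  11  11  11  11  11  11  13
  4   0   0   0   3   8   8   8  11  11  11  11  11  11  11  11  13
  5   0   0   0   3   8   8   8  11  11  11  11  11  11  12  12  13
  6   0   4   4   4   8  12  12  12  15  15  15  15  15  15  16  16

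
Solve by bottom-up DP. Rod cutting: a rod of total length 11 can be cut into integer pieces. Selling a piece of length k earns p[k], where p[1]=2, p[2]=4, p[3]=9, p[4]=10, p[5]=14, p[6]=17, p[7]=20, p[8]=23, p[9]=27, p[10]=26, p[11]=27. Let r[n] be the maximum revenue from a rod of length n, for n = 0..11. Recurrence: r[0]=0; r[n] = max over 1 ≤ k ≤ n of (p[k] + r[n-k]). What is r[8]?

23

   n    0    1    2    3    4    5    6    7    8    9   10   11
r[n]    0    2    4    9   11   14   18   20   23   27   29   32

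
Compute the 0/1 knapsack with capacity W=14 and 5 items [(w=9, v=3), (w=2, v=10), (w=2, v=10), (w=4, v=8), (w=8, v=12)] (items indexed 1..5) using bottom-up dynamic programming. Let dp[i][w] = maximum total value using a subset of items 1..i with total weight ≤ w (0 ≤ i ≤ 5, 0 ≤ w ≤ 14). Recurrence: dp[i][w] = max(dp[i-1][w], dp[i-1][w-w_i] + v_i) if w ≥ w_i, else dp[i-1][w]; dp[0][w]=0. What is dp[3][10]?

i\w   0   1   2   3   4   5   6   7   8   9  10  11  12  13  14
  0   0   0   0   0   0   0   0   0   0   0   0   0   0   0   0
  1   0   0   0   0   0   0   0   0   0   3   3   3   3   3   3
  2   0   0  10  10  10  10  10  10  10  10  10  13  13  13  13
  3   0   0  10  10  20  20  20  20  20  20  20  20  20  23  23
  4   0   0  10  10  20  20  20  20  28  28  28  28  28  28  28
  5   0   0  10  10  20  20  20  20  28  28  28  28  32  32  32

20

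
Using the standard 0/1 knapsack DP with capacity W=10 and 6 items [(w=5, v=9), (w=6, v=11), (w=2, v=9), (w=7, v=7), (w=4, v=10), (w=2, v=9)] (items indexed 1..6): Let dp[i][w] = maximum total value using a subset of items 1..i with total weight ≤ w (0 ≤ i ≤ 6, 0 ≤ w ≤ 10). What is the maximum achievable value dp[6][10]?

29

i\w   0   1   2   3   4   5   6   7   8   9  10
  0   0   0   0   0   0   0   0   0   0   0   0
  1   0   0   0   0   0   9   9   9   9   9   9
  2   0   0   0   0   0   9  11  11  11  11  11
  3   0   0   9   9   9   9  11  18  20  20  20
  4   0   0   9   9   9   9  11  18  20  20  20
  5   0   0   9   9  10  10  19  19  20  20  21
  6   0   0   9   9  18  18  19  19  28  28  29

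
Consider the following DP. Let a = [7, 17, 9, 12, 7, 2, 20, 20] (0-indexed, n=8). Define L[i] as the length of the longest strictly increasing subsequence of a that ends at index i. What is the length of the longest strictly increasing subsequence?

   i    0    1    2    3    4    5    6    7
a[i]    7   17    9   12    7    2   20   20
L[i]    1    2    2    3    1    1    4    4

4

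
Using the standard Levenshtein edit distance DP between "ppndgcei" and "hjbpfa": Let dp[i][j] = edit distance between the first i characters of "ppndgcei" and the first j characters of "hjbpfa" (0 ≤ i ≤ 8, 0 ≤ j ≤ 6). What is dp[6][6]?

   ''  h  j  b  p  f  a
''  0  1  2  3  4  5  6
 p  1  1  2  3  3  4  5
 p  2  2  2  3  3  4  5
 n  3  3  3  3  4  4  5
 d  4  4  4  4  4  5  5
 g  5  5  5  5  5  5  6
 c  6  6  6  6  6  6  6
 e  7  7  7  7  7  7  7
 i  8  8  8  8  8  8  8

6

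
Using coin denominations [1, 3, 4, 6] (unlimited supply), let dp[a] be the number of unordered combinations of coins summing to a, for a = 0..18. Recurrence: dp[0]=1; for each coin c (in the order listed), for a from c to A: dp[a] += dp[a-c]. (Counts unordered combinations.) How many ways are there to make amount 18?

36

after  coin     0     1     2     3     4     5     6     7     8     9    10    11    12    13    14    15    16    17    18
          1     1     1     1     1     1     1     1     1     1     1     1     1     1     1     1     1     1     1     1
          3     1     1     1     2     2     2     3     3     3     4     4     4     5     5     5     6     6     6     7
          4     1     1     1     2     3     3     4     5     6     7     8     9    11    12    13    15    17    18    20
          6     1     1     1     2     3     3     5     6     7     9    11    12    16    18    20    24    28    30    36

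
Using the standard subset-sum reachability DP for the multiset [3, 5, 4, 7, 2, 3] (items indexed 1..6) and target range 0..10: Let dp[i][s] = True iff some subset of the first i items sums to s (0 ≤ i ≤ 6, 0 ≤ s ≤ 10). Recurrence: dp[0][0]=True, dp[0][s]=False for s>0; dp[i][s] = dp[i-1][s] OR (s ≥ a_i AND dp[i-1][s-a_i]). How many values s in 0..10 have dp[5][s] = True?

10

i\s   0   1   2   3   4   5   6   7   8   9  10
  0   T   F   F   F   F   F   F   F   F   F   F
  1   T   F   F   T   F   F   F   F   F   F   F
  2   T   F   F   T   F   T   F   F   T   F   F
  3   T   F   F   T   T   T   F   T   T   T   F
  4   T   F   F   T   T   T   F   T   T   T   T
  5   T   F   T   T   T   T   T   T   T   T   T
  6   T   F   T   T   T   T   T   T   T   T   T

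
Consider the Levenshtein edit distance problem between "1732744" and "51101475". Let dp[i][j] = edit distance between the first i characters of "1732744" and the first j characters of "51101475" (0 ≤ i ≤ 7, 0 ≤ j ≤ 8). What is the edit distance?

   ''  5  1  1  0  1  4  7  5
''  0  1  2  3  4  5  6  7  8
 1  1  1  1  2  3  4  5  6  7
 7  2  2  2  2  3  4  5  5  6
 3  3  3  3  3  3  4  5  6  6
 2  4  4  4  4  4  4  5  6  7
 7  5  5  5  5  5  5  5  5  6
 4  6  6  6  6  6  6  5  6  6
 4  7  7  7  7  7  7  6  6  7

7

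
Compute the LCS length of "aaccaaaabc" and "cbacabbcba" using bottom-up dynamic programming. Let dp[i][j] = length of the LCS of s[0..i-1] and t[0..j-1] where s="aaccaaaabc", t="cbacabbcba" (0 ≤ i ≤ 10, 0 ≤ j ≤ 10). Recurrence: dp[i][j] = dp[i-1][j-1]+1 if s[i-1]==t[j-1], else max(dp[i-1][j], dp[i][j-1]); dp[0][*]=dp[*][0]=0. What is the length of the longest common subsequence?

5

   ''  c  b  a  c  a  b  b  c  b  a
''  0  0  0  0  0  0  0  0  0  0  0
 a  0  0  0  1  1  1  1  1  1  1  1
 a  0  0  0  1  1  2  2  2  2  2  2
 c  0  1  1  1  2  2  2  2  3  3  3
 c  0  1  1  1  2  2  2  2  3  3  3
 a  0  1  1  2  2  3  3  3  3  3  4
 a  0  1  1  2  2  3  3  3  3  3  4
 a  0  1  1  2  2  3  3  3  3  3  4
 a  0  1  1  2  2  3  3  3  3  3  4
 b  0  1  2  2  2  3  4  4  4  4  4
 c  0  1  2  2  3  3  4  4  5  5  5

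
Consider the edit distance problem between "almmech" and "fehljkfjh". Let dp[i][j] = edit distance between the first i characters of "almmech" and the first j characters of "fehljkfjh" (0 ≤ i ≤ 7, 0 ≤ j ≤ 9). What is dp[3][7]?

6

   ''  f  e  h  l  j  k  f  j  h
''  0  1  2  3  4  5  6  7  8  9
 a  1  1  2  3  4  5  6  7  8  9
 l  2  2  2  3  3  4  5  6  7  8
 m  3  3  3  3  4  4  5  6  7  8
 m  4  4  4  4  4  5  5  6  7  8
 e  5  5  4  5  5  5  6  6  7  8
 c  6  6  5  5  6  6  6  7  7  8
 h  7  7  6  5  6  7  7  7  8  7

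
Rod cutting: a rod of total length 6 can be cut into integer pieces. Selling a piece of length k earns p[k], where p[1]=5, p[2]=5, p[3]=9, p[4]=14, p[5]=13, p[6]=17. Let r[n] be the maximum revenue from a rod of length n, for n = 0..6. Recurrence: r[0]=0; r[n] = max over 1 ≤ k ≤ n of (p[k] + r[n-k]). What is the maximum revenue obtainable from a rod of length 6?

   n    0    1    2    3    4    5    6
r[n]    0    5   10   15   20   25   30

30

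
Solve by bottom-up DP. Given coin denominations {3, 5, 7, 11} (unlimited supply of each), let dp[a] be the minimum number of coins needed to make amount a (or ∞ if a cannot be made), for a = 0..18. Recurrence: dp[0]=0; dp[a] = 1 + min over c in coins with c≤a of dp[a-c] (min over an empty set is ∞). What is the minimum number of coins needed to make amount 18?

2

 a  0  1  2  3  4  5  6  7  8  9 10 11 12 13 14 15 16 17 18
dp  0  -  -  1  -  1  2  1  2  3  2  1  2  3  2  3  2  3  2
(- denotes ∞ / unreachable)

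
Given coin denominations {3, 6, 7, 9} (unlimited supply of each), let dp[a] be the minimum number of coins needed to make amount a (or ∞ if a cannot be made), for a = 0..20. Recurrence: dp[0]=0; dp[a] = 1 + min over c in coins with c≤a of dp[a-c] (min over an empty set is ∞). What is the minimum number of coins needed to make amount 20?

3

 a  0  1  2  3  4  5  6  7  8  9 10 11 12 13 14 15 16 17 18 19 20
dp  0  -  -  1  -  -  1  1  -  1  2  -  2  2  2  2  2  3  2  3  3
(- denotes ∞ / unreachable)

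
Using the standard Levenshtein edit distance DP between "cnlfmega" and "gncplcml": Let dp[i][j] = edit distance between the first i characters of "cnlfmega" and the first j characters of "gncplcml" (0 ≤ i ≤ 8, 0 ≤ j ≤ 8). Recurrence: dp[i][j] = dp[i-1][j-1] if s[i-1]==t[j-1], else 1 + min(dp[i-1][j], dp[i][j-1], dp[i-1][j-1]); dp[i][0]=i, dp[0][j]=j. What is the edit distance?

7

   ''  g  n  c  p  l  c  m  l
''  0  1  2  3  4  5  6  7  8
 c  1  1  2  2  3  4  5  6  7
 n  2  2  1  2  3  4  5  6  7
 l  3  3  2  2  3  3  4  5  6
 f  4  4  3  3  3  4  4  5  6
 m  5  5  4  4  4  4  5  4  5
 e  6  6  5  5  5  5  5  5  5
 g  7  6  6  6  6  6  6  6  6
 a  8  7  7  7  7  7  7  7  7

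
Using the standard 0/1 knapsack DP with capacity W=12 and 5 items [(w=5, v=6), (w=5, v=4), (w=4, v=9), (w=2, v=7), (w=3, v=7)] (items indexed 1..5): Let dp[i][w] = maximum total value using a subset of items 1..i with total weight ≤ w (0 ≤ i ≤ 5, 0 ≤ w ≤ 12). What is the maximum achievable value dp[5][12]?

i\w   0   1   2   3   4   5   6   7   8   9  10  11  12
  0   0   0   0   0   0   0   0   0   0   0   0   0   0
  1   0   0   0   0   0   6   6   6   6   6   6   6   6
  2   0   0   0   0   0   6   6   6   6   6  10  10  10
  3   0   0   0   0   9   9   9   9   9  15  15  15  15
  4   0   0   7   7   9   9  16  16  16  16  16  22  22
  5   0   0   7   7   9  14  16  16  16  23  23  23  23

23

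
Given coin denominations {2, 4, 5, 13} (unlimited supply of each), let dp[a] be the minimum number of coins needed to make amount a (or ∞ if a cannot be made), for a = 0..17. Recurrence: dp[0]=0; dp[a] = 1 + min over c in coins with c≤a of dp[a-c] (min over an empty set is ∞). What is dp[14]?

3

 a  0  1  2  3  4  5  6  7  8  9 10 11 12 13 14 15 16 17
dp  0  -  1  -  1  1  2  2  2  2  2  3  3  1  3  2  4  2
(- denotes ∞ / unreachable)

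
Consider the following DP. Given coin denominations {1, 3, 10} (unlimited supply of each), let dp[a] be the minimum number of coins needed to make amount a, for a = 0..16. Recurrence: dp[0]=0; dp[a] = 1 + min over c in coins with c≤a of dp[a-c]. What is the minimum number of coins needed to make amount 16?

 a  0  1  2  3  4  5  6  7  8  9 10 11 12 13 14 15 16
dp  0  1  2  1  2  3  2  3  4  3  1  2  3  2  3  4  3

3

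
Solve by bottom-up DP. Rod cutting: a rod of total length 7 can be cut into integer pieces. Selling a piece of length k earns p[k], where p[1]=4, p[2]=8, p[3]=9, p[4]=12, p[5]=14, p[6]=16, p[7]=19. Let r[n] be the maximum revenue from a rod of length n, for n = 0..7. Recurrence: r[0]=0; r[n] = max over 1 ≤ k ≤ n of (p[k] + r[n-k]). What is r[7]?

   n    0    1    2    3    4    5    6    7
r[n]    0    4    8   12   16   20   24   28

28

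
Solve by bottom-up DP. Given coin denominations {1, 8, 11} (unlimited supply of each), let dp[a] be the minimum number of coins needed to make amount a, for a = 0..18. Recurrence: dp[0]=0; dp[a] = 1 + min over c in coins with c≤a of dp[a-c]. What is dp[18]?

4

 a  0  1  2  3  4  5  6  7  8  9 10 11 12 13 14 15 16 17 18
dp  0  1  2  3  4  5  6  7  1  2  3  1  2  3  4  5  2  3  4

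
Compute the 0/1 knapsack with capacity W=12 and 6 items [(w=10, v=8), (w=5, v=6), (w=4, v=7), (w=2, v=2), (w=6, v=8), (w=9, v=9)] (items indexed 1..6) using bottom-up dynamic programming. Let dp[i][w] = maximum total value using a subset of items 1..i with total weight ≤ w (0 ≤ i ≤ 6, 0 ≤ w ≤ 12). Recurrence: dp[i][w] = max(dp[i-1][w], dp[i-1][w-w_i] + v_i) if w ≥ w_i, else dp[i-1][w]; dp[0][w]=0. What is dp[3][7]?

i\w   0   1   2   3   4   5   6   7   8   9  10  11  12
  0   0   0   0   0   0   0   0   0   0   0   0   0   0
  1   0   0   0   0   0   0   0   0   0   0   8   8   8
  2   0   0   0   0   0   6   6   6   6   6   8   8   8
  3   0   0   0   0   7   7   7   7   7  13  13  13  13
  4   0   0   2   2   7   7   9   9   9  13  13  15  15
  5   0   0   2   2   7   7   9   9  10  13  15  15  17
  6   0   0   2   2   7   7   9   9  10  13  15  15  17

7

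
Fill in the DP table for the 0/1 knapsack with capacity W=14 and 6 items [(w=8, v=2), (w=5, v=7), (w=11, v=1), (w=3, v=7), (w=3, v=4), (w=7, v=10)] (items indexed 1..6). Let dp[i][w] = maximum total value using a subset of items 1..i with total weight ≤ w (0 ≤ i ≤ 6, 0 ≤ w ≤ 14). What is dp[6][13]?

i\w   0   1   2   3   4   5   6   7   8   9  10  11  12  13  14
  0   0   0   0   0   0   0   0   0   0   0   0   0   0   0   0
  1   0   0   0   0   0   0   0   0   2   2   2   2   2   2   2
  2   0   0   0   0   0   7   7   7   7   7   7   7   7   9   9
  3   0   0   0   0   0   7   7   7   7   7   7   7   7   9   9
  4   0   0   0   7   7   7   7   7  14  14  14  14  14  14  14
  5   0   0   0   7   7   7  11  11  14  14  14  18  18  18  18
  6   0   0   0   7   7   7  11  11  14  14  17  18  18  21  21

21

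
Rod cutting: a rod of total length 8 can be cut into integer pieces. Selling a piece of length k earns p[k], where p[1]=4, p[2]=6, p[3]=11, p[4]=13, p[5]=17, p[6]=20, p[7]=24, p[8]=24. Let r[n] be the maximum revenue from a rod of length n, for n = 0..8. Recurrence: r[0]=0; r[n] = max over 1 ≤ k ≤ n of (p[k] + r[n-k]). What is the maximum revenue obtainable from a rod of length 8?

32

   n    0    1    2    3    4    5    6    7    8
r[n]    0    4    8   12   16   20   24   28   32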